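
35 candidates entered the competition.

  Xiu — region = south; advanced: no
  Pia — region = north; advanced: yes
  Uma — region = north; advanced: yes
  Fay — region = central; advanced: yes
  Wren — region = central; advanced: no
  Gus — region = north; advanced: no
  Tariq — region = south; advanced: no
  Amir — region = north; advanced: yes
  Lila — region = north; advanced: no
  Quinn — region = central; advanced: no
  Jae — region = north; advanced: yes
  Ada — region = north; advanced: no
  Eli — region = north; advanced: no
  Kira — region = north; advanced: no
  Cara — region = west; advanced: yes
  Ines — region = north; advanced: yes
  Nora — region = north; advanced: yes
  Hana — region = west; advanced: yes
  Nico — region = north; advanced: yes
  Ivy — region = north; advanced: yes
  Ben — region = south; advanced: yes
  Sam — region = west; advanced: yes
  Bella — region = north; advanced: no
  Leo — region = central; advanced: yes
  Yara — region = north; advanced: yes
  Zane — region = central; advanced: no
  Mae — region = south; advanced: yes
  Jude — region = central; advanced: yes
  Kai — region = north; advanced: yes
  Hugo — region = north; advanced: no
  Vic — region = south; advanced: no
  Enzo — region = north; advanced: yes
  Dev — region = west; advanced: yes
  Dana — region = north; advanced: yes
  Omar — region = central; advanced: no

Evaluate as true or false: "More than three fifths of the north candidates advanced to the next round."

Truth condition: |A ∩ B| / |A| > 3/5.
|A| = 19, |A ∩ B| = 12, |A ∖ B| = 7.
|A ∩ B|/|A| = 12/19, so the statement is true.

True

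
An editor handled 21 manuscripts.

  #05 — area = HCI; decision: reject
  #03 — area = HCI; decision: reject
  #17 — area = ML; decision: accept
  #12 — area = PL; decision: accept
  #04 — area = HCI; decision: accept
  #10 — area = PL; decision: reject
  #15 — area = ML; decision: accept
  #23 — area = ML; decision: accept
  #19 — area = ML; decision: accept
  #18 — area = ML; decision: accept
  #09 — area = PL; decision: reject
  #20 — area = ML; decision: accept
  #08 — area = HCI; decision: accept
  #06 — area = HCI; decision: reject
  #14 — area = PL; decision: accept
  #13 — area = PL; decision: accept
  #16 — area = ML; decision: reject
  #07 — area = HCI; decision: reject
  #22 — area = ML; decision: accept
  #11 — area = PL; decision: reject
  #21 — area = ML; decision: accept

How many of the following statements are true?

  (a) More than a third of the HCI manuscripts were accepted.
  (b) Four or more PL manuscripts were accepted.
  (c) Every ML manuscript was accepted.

(a) HCI: |A| = 6, |A ∩ B| = 2; needs |A ∩ B| / |A| > 1/3 — false.
(b) PL: |A| = 6, |A ∩ B| = 3; needs |A ∩ B| ≥ 4 — false.
(c) ML: |A| = 9, |A ∩ B| = 8; needs A ⊆ B, i.e. every element of A is in B (|A ∖ B| = 0) — false.

0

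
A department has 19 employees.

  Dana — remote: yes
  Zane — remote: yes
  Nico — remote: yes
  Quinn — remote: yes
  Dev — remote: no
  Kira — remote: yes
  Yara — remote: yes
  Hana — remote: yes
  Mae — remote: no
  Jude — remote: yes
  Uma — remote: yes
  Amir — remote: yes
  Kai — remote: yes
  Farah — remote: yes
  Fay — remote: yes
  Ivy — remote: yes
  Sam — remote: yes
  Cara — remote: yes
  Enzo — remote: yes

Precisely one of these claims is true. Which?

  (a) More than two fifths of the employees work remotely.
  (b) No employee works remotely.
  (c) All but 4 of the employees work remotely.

(a)

|A| = 19, |A ∩ B| = 17, |A ∖ B| = 2.
(a) requires |A ∩ B| / |A| > 2/5: true.
(b) requires A ∩ B = ∅ (|A ∩ B| = 0): false.
(c) requires |A ∖ B| = 4: false.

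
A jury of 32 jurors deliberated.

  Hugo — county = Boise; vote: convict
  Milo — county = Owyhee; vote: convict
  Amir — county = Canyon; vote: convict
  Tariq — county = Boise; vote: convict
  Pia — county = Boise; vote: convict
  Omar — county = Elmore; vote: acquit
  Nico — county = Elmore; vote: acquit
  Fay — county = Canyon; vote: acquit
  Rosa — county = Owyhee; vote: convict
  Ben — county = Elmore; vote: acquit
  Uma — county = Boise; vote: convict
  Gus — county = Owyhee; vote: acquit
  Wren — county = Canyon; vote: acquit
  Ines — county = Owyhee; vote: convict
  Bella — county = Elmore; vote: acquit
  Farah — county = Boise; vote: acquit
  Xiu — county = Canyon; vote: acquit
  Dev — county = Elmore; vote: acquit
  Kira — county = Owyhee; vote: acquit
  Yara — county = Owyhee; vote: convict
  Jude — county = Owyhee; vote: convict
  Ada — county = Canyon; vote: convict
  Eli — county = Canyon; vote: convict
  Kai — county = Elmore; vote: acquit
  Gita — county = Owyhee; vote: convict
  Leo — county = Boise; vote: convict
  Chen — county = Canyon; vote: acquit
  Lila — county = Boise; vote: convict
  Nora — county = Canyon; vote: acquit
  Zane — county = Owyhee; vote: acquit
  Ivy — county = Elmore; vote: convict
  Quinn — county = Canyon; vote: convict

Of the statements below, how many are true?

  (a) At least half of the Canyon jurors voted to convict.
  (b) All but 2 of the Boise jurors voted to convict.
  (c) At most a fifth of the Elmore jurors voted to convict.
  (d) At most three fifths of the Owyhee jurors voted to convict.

1

(a) Canyon: |A| = 9, |A ∩ B| = 4; needs |A ∩ B| ≥ |A ∖ B| — false.
(b) Boise: |A| = 7, |A ∩ B| = 6; needs |A ∖ B| = 2 — false.
(c) Elmore: |A| = 7, |A ∩ B| = 1; needs |A ∩ B| / |A| ≤ 1/5 — true.
(d) Owyhee: |A| = 9, |A ∩ B| = 6; needs |A ∩ B| / |A| ≤ 3/5 — false.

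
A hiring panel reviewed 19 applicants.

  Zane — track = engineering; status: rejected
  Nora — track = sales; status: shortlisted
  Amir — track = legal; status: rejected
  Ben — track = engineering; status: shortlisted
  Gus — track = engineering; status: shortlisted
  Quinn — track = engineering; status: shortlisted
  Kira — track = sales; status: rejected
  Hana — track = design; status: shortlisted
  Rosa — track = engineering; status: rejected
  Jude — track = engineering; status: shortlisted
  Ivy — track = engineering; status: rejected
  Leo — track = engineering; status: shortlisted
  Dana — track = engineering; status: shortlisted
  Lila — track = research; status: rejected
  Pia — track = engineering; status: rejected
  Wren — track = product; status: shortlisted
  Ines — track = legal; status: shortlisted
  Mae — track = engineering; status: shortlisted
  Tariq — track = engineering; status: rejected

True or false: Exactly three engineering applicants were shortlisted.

'Exactly three engineering applicants were shortlisted' holds iff |A ∩ B| = 3.
A (the restrictor) = {Zane, Ben, Gus, Quinn, Rosa, Jude, Ivy, Leo, Dana, Pia, Mae, Tariq}, |A| = 12.
A ∩ B = {Ben, Gus, Quinn, Jude, Leo, Dana, Mae}, so |A ∩ B| = 7.
|A ∩ B| = 7, so the statement is false.

False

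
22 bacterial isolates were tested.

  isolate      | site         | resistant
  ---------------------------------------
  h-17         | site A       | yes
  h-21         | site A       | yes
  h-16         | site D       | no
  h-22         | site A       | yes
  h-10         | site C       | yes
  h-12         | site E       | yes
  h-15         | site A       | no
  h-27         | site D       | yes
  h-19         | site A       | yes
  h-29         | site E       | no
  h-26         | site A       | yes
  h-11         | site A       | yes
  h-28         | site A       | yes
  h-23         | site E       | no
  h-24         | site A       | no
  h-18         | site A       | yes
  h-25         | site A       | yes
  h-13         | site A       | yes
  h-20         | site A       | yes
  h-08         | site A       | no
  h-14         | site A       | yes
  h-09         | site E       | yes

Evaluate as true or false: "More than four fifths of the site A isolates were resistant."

The determiner here denotes the relation: |A ∩ B| / |A| > 4/5.
|A| = 15, |A ∩ B| = 12, |A ∖ B| = 3.
|A ∩ B|/|A| = 12/15, so the statement is false.

False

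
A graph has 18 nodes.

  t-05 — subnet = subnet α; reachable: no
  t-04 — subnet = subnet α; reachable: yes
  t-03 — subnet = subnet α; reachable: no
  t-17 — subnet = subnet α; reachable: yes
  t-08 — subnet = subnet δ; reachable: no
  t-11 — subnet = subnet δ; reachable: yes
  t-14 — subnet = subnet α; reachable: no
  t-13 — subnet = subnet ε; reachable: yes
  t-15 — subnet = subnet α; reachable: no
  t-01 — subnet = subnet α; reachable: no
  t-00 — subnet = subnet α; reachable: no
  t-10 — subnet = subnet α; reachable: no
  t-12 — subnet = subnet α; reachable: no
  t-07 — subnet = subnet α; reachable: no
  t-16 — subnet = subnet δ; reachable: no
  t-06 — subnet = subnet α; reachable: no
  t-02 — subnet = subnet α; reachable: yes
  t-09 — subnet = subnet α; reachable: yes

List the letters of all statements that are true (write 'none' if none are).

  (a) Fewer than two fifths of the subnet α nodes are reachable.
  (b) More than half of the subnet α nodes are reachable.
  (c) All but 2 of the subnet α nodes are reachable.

|A| = 14, |A ∩ B| = 4, |A ∖ B| = 10.
(a) |A ∩ B| / |A| < 2/5: holds.
(b) |A ∩ B| > |A ∖ B|: fails.
(c) |A ∖ B| = 2: fails.

(a)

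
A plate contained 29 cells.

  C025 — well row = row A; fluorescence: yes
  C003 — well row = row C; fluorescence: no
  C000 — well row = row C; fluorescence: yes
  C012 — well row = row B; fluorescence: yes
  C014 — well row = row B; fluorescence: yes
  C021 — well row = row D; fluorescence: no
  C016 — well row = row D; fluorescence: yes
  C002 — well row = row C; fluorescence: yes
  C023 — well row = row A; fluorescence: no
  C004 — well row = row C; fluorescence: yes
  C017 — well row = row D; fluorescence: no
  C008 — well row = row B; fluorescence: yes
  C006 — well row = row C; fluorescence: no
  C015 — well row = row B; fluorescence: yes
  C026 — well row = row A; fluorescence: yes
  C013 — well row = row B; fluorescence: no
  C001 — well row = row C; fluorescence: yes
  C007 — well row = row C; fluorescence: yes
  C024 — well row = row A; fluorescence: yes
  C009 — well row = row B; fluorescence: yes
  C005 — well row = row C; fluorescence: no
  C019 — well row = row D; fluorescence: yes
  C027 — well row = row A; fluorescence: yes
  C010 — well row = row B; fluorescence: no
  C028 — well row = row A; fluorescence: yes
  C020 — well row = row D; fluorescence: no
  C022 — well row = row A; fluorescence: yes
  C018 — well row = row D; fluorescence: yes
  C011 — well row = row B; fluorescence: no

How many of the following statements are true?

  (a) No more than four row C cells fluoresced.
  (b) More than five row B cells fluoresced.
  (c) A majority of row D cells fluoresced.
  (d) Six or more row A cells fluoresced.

1

(a) row C: |A| = 8, |A ∩ B| = 5; needs |A ∩ B| ≤ 4 — false.
(b) row B: |A| = 8, |A ∩ B| = 5; needs |A ∩ B| > 5 — false.
(c) row D: |A| = 6, |A ∩ B| = 3; needs |A ∩ B| > |A ∖ B| — false.
(d) row A: |A| = 7, |A ∩ B| = 6; needs |A ∩ B| ≥ 6 — true.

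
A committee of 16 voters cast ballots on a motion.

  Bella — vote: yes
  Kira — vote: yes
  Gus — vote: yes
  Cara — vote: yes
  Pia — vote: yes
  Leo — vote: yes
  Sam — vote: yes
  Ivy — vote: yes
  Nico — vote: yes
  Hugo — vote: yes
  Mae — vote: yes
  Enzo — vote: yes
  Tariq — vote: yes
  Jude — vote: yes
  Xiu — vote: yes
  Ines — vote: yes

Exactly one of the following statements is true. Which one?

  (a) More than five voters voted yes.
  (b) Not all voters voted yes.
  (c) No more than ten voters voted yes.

|A| = 16, |A ∩ B| = 16, |A ∖ B| = 0.
(a) requires |A ∩ B| > 5: true.
(b) requires A ⊄ B (|A ∖ B| ≥ 1): false.
(c) requires |A ∩ B| ≤ 10: false.

(a)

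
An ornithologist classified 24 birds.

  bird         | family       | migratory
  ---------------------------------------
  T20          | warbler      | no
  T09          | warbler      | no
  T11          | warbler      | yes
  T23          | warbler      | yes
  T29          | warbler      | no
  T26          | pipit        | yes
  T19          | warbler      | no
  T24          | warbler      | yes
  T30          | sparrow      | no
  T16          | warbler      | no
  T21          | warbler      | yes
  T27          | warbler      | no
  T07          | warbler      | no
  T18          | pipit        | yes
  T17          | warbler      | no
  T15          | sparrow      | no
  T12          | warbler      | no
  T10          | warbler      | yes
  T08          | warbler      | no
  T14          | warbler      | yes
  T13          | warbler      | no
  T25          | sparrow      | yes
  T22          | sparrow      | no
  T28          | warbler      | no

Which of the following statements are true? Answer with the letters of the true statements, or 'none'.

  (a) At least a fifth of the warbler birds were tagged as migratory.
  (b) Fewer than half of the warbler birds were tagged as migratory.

|A| = 18, |A ∩ B| = 6, |A ∖ B| = 12.
(a) |A ∩ B| / |A| ≥ 1/5: holds.
(b) |A ∩ B| < |A ∖ B|: holds.

(a), (b)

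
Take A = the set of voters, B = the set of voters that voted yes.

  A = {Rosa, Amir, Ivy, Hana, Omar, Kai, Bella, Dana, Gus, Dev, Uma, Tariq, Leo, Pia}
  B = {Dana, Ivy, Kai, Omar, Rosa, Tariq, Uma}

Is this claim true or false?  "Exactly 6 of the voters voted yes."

False

The determiner here denotes the relation: |A ∩ B| = 6.
A (the restrictor) = {Rosa, Amir, Ivy, Hana, Omar, Kai, Bella, Dana, Gus, Dev, Uma, Tariq, Leo, Pia}, |A| = 14.
A ∩ B = {Rosa, Ivy, Omar, Kai, Dana, Uma, Tariq}, so |A ∩ B| = 7.
|A ∩ B| = 7, so the statement is false.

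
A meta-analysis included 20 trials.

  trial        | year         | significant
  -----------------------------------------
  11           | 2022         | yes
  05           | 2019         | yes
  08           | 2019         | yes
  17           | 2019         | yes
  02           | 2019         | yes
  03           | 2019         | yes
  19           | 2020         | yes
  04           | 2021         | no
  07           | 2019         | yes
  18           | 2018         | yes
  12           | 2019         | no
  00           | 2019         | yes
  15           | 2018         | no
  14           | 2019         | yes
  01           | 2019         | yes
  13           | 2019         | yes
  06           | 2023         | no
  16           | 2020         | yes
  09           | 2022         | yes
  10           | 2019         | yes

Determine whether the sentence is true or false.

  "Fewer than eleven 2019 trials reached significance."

The determiner here denotes the relation: |A ∩ B| < 11.
A (the restrictor) = {05, 08, 17, 02, 03, 07, 12, 00, 14, 01, 13, 10}, |A| = 12.
A ∩ B = {05, 08, 17, 02, 03, 07, 00, 14, 01, 13, 10}, so |A ∩ B| = 11.
|A ∩ B| = 11, so the statement is false.

False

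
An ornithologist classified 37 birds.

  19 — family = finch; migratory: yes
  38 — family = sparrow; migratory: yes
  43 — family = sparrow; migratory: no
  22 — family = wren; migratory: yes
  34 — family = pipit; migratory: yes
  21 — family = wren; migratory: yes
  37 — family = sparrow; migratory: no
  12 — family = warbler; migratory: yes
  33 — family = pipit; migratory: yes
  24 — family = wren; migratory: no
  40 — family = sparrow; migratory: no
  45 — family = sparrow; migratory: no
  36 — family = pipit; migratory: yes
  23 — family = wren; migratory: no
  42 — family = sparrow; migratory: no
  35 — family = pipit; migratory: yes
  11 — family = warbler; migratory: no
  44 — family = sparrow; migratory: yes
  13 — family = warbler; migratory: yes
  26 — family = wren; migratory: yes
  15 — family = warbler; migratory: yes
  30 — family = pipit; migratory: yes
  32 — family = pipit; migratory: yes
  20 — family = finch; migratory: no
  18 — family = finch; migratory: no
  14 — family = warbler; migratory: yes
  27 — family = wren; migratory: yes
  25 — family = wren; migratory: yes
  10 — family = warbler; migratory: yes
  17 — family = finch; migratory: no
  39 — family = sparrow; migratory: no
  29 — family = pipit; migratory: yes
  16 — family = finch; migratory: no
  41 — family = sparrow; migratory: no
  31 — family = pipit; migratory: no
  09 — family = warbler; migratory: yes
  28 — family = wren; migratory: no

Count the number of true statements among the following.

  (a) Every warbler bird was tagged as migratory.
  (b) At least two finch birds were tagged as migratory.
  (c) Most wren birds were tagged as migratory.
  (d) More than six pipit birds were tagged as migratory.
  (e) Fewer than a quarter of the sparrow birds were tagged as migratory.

3

(a) warbler: |A| = 7, |A ∩ B| = 6; needs A ⊆ B, i.e. every element of A is in B (|A ∖ B| = 0) — false.
(b) finch: |A| = 5, |A ∩ B| = 1; needs |A ∩ B| ≥ 2 — false.
(c) wren: |A| = 8, |A ∩ B| = 5; needs |A ∩ B| > |A ∖ B| — true.
(d) pipit: |A| = 8, |A ∩ B| = 7; needs |A ∩ B| > 6 — true.
(e) sparrow: |A| = 9, |A ∩ B| = 2; needs |A ∩ B| / |A| < 1/4 — true.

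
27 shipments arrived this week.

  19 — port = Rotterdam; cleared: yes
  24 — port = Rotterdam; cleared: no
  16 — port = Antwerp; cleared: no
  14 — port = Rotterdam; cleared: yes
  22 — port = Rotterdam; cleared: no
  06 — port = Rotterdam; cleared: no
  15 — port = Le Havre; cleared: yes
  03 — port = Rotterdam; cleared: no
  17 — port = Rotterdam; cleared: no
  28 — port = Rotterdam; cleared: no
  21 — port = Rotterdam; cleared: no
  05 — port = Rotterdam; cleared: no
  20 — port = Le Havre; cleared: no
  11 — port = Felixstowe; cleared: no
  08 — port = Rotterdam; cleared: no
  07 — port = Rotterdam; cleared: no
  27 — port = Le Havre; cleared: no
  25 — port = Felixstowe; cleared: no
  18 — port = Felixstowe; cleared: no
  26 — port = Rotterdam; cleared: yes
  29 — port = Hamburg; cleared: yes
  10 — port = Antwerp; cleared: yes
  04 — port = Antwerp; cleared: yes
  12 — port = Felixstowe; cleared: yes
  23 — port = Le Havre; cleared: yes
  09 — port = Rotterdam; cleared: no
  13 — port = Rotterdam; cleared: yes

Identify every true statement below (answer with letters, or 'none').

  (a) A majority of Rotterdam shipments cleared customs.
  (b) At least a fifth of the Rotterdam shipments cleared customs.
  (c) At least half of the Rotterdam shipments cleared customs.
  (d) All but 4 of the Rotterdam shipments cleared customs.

(b)

|A| = 15, |A ∩ B| = 4, |A ∖ B| = 11.
(a) |A ∩ B| > |A ∖ B|: fails.
(b) |A ∩ B| / |A| ≥ 1/5: holds.
(c) |A ∩ B| ≥ |A ∖ B|: fails.
(d) |A ∖ B| = 4: fails.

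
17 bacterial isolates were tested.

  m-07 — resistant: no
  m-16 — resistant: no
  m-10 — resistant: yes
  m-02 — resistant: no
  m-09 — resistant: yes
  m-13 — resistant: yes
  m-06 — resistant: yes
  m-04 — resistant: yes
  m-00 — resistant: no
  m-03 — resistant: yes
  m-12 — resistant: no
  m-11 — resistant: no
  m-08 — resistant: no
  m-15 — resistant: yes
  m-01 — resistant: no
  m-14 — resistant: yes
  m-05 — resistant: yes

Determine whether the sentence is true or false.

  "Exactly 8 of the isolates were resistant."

False

'Exactly 8 of the isolates were resistant' holds iff |A ∩ B| = 8.
|A| = 17, |A ∩ B| = 9, |A ∖ B| = 8.
|A ∩ B| = 9, so the statement is false.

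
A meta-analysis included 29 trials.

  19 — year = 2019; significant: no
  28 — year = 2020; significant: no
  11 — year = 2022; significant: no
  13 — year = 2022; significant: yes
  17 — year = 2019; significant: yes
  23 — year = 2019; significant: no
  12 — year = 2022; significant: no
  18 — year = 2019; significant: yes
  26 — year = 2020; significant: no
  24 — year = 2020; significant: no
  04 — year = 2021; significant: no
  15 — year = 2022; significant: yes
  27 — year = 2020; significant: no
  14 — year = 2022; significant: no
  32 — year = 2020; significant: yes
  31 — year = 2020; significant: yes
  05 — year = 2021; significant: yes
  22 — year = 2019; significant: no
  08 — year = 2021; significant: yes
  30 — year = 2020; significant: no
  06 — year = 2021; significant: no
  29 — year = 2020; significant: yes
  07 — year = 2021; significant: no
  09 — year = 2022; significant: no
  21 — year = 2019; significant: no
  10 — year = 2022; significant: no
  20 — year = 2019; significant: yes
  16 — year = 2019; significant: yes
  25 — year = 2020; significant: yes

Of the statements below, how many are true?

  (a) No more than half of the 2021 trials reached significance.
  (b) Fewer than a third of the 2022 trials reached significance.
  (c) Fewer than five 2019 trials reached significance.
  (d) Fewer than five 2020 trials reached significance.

4

(a) 2021: |A| = 5, |A ∩ B| = 2; needs |A ∩ B| ≤ |A ∖ B| — true.
(b) 2022: |A| = 7, |A ∩ B| = 2; needs |A ∩ B| / |A| < 1/3 — true.
(c) 2019: |A| = 8, |A ∩ B| = 4; needs |A ∩ B| < 5 — true.
(d) 2020: |A| = 9, |A ∩ B| = 4; needs |A ∩ B| < 5 — true.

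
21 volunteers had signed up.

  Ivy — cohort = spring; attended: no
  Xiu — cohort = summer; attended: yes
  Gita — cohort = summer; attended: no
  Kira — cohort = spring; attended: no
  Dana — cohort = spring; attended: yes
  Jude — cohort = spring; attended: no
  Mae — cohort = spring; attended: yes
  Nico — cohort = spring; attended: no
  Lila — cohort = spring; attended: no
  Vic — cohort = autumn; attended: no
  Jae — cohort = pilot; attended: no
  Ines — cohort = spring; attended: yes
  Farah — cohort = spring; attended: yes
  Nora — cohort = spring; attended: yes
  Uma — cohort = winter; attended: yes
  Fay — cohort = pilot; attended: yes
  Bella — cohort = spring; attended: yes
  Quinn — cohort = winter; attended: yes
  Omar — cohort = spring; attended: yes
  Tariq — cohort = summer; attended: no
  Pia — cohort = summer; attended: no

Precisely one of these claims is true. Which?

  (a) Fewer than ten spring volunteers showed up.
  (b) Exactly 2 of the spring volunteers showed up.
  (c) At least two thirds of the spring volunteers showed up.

|A| = 12, |A ∩ B| = 7, |A ∖ B| = 5.
(a) requires |A ∩ B| < 10: true.
(b) requires |A ∩ B| = 2: false.
(c) requires |A ∩ B| / |A| ≥ 2/3: false.

(a)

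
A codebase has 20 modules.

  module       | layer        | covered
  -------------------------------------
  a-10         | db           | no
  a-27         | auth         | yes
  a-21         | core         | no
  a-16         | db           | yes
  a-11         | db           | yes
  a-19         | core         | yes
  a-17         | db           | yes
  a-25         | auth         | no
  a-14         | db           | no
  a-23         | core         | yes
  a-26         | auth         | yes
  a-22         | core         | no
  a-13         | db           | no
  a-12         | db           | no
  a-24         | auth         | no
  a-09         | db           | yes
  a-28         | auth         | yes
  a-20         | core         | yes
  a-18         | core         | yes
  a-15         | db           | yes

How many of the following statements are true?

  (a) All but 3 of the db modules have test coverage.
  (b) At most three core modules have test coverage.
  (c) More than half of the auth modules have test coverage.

1

(a) db: |A| = 9, |A ∩ B| = 5; needs |A ∖ B| = 3 — false.
(b) core: |A| = 6, |A ∩ B| = 4; needs |A ∩ B| ≤ 3 — false.
(c) auth: |A| = 5, |A ∩ B| = 3; needs |A ∩ B| > |A ∖ B| — true.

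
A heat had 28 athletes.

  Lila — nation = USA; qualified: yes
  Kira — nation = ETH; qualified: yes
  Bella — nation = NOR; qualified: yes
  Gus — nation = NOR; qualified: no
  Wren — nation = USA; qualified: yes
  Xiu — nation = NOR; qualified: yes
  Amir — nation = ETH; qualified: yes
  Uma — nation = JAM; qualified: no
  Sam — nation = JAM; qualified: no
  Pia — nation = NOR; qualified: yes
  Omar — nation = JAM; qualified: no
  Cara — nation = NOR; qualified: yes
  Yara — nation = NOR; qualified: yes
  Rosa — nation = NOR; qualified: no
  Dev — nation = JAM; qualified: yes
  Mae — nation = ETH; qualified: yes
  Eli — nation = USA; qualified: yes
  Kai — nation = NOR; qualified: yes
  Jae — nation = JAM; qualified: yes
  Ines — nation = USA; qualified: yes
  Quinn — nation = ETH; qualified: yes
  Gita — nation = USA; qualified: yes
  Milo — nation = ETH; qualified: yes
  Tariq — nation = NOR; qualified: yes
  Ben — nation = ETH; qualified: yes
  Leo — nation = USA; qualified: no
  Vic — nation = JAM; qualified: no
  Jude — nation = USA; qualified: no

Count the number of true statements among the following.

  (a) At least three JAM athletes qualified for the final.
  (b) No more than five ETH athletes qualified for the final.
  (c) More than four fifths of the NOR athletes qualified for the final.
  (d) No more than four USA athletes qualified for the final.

0

(a) JAM: |A| = 6, |A ∩ B| = 2; needs |A ∩ B| ≥ 3 — false.
(b) ETH: |A| = 6, |A ∩ B| = 6; needs |A ∩ B| ≤ 5 — false.
(c) NOR: |A| = 9, |A ∩ B| = 7; needs |A ∩ B| / |A| > 4/5 — false.
(d) USA: |A| = 7, |A ∩ B| = 5; needs |A ∩ B| ≤ 4 — false.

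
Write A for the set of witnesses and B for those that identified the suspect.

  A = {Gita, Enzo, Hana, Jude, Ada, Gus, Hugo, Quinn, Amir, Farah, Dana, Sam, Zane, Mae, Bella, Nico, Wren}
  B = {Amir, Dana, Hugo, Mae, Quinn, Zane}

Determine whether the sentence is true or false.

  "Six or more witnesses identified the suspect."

True

The determiner here denotes the relation: |A ∩ B| ≥ 6.
|A| = 17, |A ∩ B| = 6, |A ∖ B| = 11.
|A ∩ B| = 6, so the statement is true.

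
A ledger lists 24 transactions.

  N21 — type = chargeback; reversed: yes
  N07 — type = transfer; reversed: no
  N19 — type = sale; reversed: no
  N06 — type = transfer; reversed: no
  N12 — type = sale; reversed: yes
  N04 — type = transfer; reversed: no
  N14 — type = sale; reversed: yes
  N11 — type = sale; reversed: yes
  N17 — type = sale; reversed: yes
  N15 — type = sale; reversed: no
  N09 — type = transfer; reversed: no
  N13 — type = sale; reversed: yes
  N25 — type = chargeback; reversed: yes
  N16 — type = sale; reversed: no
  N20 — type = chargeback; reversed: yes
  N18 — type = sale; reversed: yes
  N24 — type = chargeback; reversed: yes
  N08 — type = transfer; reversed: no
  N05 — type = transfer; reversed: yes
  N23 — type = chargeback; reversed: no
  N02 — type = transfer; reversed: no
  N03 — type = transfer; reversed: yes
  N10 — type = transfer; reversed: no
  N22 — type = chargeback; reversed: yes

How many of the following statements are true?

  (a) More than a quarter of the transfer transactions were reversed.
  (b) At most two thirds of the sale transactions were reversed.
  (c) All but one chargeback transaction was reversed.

2

(a) transfer: |A| = 9, |A ∩ B| = 2; needs |A ∩ B| / |A| > 1/4 — false.
(b) sale: |A| = 9, |A ∩ B| = 6; needs |A ∩ B| / |A| ≤ 2/3 — true.
(c) chargeback: |A| = 6, |A ∩ B| = 5; needs |A ∖ B| = 1 — true.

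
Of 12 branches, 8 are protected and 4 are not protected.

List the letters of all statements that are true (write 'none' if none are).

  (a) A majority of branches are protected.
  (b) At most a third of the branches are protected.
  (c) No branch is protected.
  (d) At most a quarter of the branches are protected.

(a)

|A| = 12, |A ∩ B| = 8, |A ∖ B| = 4.
(a) |A ∩ B| > |A ∖ B|: holds.
(b) |A ∩ B| / |A| ≤ 1/3: fails.
(c) A ∩ B = ∅ (|A ∩ B| = 0): fails.
(d) |A ∩ B| / |A| ≤ 1/4: fails.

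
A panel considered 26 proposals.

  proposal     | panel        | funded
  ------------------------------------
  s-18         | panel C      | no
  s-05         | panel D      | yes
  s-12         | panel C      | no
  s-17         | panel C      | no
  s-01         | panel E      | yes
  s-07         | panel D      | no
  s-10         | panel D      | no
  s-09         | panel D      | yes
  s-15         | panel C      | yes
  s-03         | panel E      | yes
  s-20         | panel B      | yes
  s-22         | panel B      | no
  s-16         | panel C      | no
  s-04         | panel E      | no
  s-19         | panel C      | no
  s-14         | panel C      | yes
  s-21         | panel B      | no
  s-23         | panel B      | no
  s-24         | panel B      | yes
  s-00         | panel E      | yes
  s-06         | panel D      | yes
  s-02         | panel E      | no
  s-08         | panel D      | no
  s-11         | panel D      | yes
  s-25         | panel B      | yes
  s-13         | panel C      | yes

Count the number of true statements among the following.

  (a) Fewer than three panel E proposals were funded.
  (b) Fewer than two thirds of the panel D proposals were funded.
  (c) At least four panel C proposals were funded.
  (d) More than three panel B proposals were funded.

(a) panel E: |A| = 5, |A ∩ B| = 3; needs |A ∩ B| < 3 — false.
(b) panel D: |A| = 7, |A ∩ B| = 4; needs |A ∩ B| / |A| < 2/3 — true.
(c) panel C: |A| = 8, |A ∩ B| = 3; needs |A ∩ B| ≥ 4 — false.
(d) panel B: |A| = 6, |A ∩ B| = 3; needs |A ∩ B| > 3 — false.

1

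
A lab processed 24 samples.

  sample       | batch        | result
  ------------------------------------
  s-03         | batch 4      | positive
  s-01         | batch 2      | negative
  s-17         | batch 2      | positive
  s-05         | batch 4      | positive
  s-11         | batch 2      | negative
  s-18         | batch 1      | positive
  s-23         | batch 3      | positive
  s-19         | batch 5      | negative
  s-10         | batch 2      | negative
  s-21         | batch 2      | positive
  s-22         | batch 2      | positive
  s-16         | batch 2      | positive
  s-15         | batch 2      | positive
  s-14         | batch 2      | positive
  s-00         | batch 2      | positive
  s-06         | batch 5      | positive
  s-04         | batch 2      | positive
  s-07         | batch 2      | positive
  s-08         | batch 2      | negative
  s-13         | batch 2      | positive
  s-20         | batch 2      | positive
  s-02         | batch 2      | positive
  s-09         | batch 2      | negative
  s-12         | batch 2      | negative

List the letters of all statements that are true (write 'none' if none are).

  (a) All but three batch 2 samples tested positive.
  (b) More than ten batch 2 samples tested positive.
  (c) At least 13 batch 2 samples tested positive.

(b)

|A| = 18, |A ∩ B| = 12, |A ∖ B| = 6.
(a) |A ∖ B| = 3: fails.
(b) |A ∩ B| > 10: holds.
(c) |A ∩ B| ≥ 13: fails.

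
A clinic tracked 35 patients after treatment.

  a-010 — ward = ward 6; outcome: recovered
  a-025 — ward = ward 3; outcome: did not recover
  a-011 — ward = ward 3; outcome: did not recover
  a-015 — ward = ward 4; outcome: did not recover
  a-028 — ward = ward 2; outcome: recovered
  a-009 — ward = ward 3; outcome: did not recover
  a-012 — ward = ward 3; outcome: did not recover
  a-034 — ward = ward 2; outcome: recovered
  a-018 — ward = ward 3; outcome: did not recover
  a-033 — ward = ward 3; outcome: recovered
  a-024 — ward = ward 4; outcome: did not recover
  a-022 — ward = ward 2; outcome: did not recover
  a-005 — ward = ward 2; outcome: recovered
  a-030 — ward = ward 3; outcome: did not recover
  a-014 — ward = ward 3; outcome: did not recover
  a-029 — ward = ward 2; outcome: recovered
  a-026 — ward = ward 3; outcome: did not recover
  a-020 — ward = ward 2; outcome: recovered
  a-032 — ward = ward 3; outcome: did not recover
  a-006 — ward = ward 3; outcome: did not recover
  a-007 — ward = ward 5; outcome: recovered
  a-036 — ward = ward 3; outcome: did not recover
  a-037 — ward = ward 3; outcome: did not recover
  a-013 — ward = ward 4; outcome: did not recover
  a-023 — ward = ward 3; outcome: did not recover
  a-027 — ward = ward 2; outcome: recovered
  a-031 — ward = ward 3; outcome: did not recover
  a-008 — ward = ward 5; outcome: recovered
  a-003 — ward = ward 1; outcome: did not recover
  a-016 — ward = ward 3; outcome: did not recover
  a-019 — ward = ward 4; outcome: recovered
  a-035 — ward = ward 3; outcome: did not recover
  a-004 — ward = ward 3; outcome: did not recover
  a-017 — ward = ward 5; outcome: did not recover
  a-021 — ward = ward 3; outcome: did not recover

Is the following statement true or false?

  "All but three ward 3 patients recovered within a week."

False

Truth condition: |A ∖ B| = 3.
|A| = 19, |A ∩ B| = 1, |A ∖ B| = 18.
|A ∖ B| = 18, so the statement is false.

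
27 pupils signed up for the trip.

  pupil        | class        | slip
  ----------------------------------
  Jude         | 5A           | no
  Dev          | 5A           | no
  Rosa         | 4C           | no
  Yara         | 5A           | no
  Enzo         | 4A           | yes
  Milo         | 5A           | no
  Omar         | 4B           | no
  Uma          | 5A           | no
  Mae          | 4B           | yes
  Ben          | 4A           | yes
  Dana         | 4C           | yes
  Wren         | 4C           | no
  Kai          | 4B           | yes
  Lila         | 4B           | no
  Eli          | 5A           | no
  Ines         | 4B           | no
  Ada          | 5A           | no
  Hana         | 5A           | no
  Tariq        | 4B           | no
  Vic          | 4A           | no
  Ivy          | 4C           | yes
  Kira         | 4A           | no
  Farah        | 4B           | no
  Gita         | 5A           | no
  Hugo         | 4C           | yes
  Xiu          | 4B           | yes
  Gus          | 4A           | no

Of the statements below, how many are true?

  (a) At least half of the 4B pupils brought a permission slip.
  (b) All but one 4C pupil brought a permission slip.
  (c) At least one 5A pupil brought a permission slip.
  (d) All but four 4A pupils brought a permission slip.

0

(a) 4B: |A| = 8, |A ∩ B| = 3; needs |A ∩ B| ≥ |A ∖ B| — false.
(b) 4C: |A| = 5, |A ∩ B| = 3; needs |A ∖ B| = 1 — false.
(c) 5A: |A| = 9, |A ∩ B| = 0; needs A ∩ B ≠ ∅ (|A ∩ B| ≥ 1) — false.
(d) 4A: |A| = 5, |A ∩ B| = 2; needs |A ∖ B| = 4 — false.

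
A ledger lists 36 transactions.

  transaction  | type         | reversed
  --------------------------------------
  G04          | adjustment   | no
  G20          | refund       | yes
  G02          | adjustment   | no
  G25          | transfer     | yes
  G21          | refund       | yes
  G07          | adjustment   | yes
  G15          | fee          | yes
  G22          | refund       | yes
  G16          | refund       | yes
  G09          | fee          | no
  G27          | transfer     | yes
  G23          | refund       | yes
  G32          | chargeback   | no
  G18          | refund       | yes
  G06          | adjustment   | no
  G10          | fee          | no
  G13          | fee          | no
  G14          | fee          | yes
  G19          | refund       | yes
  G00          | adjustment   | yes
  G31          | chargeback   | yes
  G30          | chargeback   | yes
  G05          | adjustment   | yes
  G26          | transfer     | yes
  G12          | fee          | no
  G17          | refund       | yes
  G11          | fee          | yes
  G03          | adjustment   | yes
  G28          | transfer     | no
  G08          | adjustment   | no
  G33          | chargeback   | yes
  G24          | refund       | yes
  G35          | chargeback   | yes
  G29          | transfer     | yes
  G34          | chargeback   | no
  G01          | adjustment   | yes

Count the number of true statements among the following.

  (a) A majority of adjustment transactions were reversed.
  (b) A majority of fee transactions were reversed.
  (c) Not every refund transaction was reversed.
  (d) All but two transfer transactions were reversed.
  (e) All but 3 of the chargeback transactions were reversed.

1

(a) adjustment: |A| = 9, |A ∩ B| = 5; needs |A ∩ B| > |A ∖ B| — true.
(b) fee: |A| = 7, |A ∩ B| = 3; needs |A ∩ B| > |A ∖ B| — false.
(c) refund: |A| = 9, |A ∩ B| = 9; needs A ⊄ B (|A ∖ B| ≥ 1) — false.
(d) transfer: |A| = 5, |A ∩ B| = 4; needs |A ∖ B| = 2 — false.
(e) chargeback: |A| = 6, |A ∩ B| = 4; needs |A ∖ B| = 3 — false.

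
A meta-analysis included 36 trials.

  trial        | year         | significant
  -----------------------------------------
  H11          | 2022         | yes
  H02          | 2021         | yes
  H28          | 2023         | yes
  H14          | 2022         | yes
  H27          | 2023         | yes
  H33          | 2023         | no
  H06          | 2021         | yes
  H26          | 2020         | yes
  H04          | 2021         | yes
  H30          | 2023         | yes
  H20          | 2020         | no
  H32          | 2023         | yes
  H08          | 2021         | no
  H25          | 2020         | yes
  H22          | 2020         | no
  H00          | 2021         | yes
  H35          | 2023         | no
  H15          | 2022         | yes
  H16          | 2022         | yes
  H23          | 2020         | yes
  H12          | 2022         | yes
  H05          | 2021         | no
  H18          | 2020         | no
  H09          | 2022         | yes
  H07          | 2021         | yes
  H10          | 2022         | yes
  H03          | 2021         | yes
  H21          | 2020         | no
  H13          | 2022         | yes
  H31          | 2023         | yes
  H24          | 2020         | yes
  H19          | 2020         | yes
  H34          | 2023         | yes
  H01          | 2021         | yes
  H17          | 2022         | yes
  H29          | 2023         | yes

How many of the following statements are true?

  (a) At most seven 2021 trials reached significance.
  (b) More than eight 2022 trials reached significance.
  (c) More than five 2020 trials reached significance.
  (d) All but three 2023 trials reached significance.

(a) 2021: |A| = 9, |A ∩ B| = 7; needs |A ∩ B| ≤ 7 — true.
(b) 2022: |A| = 9, |A ∩ B| = 9; needs |A ∩ B| > 8 — true.
(c) 2020: |A| = 9, |A ∩ B| = 5; needs |A ∩ B| > 5 — false.
(d) 2023: |A| = 9, |A ∩ B| = 7; needs |A ∖ B| = 3 — false.

2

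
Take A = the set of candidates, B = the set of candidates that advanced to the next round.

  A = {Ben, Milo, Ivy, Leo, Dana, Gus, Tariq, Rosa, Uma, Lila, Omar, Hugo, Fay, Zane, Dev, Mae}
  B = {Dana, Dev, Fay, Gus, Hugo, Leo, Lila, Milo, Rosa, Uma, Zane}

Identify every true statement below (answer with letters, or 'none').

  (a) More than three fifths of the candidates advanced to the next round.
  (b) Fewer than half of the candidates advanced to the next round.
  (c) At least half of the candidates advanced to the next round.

|A| = 16, |A ∩ B| = 11, |A ∖ B| = 5.
(a) |A ∩ B| / |A| > 3/5: holds.
(b) |A ∩ B| < |A ∖ B|: fails.
(c) |A ∩ B| ≥ |A ∖ B|: holds.

(a), (c)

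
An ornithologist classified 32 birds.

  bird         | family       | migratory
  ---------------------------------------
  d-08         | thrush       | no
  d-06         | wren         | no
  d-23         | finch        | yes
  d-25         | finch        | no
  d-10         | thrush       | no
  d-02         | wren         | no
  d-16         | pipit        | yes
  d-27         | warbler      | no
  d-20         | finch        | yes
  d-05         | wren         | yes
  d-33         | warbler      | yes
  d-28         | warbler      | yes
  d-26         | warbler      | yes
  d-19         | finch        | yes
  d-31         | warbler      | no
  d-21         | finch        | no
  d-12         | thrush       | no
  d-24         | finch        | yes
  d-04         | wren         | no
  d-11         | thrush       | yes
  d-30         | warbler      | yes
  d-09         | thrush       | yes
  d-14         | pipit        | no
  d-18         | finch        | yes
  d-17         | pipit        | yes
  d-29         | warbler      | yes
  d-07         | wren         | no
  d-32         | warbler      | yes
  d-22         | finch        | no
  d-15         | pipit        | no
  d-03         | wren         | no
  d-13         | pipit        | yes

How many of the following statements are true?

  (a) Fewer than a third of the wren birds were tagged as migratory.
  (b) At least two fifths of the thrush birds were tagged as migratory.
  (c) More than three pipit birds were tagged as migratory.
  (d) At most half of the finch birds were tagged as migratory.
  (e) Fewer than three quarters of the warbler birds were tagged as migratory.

2

(a) wren: |A| = 6, |A ∩ B| = 1; needs |A ∩ B| / |A| < 1/3 — true.
(b) thrush: |A| = 5, |A ∩ B| = 2; needs |A ∩ B| / |A| ≥ 2/5 — true.
(c) pipit: |A| = 5, |A ∩ B| = 3; needs |A ∩ B| > 3 — false.
(d) finch: |A| = 8, |A ∩ B| = 5; needs |A ∩ B| ≤ |A ∖ B| — false.
(e) warbler: |A| = 8, |A ∩ B| = 6; needs |A ∩ B| / |A| < 3/4 — false.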